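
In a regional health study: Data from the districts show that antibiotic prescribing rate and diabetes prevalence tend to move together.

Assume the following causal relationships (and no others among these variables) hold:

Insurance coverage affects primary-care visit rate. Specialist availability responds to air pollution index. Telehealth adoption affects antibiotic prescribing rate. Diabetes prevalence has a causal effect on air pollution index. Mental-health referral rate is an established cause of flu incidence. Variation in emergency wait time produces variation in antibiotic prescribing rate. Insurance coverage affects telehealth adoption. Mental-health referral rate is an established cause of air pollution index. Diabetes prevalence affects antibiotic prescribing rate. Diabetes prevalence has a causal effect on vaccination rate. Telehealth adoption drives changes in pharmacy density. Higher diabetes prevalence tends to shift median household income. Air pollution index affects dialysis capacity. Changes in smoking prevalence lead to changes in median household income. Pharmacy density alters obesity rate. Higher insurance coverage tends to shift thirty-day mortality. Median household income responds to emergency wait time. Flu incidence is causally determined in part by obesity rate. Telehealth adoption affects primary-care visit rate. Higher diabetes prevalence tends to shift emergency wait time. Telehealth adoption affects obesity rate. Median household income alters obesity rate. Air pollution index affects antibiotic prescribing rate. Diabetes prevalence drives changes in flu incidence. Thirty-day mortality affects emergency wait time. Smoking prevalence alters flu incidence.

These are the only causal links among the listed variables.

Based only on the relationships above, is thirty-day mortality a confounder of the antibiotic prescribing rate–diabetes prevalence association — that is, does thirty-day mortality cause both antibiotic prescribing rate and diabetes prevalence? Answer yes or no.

no

Thirty-day mortality has no stated causal path to diabetes prevalence. A confounder must cause both variables, so thirty-day mortality does not qualify.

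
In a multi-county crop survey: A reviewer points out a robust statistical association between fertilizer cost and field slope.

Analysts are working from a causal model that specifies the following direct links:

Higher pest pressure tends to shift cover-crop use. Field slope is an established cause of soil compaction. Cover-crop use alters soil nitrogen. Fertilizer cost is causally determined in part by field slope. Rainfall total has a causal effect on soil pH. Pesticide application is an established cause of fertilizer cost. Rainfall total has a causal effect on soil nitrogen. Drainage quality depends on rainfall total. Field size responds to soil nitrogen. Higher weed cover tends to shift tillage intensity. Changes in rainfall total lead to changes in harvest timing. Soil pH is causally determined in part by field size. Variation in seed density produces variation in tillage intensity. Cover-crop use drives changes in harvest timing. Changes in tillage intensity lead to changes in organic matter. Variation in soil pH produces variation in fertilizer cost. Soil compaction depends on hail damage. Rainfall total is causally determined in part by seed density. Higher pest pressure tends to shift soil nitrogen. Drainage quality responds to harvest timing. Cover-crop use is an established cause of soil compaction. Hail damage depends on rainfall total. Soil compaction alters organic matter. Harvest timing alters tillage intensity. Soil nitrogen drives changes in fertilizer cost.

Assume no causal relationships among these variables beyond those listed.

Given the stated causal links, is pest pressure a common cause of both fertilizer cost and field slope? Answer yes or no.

Pest pressure has no stated causal path to field slope. A confounder must cause both variables, so pest pressure does not qualify.

no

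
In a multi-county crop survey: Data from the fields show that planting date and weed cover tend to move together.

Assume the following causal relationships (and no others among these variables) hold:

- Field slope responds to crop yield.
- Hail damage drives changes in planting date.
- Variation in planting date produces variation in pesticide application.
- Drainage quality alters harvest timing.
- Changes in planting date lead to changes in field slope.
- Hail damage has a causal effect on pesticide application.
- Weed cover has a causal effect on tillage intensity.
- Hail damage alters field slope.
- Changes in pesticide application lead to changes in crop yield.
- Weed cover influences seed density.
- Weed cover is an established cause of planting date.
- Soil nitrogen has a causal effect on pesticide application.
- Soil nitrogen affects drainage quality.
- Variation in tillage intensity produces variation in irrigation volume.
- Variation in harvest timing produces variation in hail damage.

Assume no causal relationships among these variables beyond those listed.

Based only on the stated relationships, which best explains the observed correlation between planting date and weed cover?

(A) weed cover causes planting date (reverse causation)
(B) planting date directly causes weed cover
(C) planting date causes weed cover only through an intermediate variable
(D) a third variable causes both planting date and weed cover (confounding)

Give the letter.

The stated link runs weed cover → planting date; planting date has no causal path to weed cover. No variable causes both, so confounding is ruled out. The correlation reflects reverse causation.

A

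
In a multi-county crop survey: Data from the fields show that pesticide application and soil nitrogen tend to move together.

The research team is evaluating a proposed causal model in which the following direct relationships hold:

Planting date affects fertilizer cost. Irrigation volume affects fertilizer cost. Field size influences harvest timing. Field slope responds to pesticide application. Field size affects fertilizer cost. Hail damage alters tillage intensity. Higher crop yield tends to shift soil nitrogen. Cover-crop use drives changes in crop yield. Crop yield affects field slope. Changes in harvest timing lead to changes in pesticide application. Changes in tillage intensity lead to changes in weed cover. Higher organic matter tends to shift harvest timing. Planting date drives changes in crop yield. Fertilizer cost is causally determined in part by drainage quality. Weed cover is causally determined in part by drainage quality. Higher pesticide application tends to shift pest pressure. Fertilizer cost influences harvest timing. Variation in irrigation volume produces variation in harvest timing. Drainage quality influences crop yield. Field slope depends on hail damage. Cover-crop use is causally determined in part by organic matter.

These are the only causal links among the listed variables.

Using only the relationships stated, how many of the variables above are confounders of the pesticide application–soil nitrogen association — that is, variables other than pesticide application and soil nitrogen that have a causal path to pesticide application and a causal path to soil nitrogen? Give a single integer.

The common causes are: drainage quality (to pesticide application via drainage quality → fertilizer cost → harvest timing → pesticide application; to soil nitrogen via drainage quality → crop yield → soil nitrogen); organic matter (to pesticide application via organic matter → harvest timing → pesticide application; to soil nitrogen via organic matter → cover-crop use → crop yield → soil nitrogen); planting date (to pesticide application via planting date → fertilizer cost → harvest timing → pesticide application; to soil nitrogen via planting date → crop yield → soil nitrogen).
Every other variable lacks a causal path to at least one of pesticide application and soil nitrogen.

3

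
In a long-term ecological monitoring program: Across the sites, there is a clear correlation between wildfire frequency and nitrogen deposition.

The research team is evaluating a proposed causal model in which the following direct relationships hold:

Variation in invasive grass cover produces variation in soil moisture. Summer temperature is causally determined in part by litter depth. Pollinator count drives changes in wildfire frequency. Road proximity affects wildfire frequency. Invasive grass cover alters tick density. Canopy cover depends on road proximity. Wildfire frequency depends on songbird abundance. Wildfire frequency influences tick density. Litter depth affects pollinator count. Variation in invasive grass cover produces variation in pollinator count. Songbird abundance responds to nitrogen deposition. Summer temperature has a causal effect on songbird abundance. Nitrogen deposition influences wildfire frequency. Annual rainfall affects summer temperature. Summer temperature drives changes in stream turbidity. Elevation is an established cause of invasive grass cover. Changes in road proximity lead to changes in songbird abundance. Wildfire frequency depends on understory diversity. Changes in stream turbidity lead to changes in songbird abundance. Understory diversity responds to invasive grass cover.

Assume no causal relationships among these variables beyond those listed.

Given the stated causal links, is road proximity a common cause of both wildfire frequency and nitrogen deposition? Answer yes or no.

no

Road proximity has no stated causal path to nitrogen deposition. A confounder must cause both variables, so road proximity does not qualify.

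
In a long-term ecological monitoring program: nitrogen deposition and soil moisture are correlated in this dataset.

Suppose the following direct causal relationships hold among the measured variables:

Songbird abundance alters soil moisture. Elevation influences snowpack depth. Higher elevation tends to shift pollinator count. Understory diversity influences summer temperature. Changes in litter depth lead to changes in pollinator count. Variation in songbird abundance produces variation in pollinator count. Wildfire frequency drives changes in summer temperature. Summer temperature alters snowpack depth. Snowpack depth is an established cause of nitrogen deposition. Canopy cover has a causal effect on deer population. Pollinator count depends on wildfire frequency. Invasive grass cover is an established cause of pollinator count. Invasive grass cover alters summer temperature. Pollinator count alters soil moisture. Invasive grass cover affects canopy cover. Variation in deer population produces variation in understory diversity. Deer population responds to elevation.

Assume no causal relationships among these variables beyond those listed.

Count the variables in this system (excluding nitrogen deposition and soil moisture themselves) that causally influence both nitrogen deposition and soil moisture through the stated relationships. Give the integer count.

The common causes are: elevation (to nitrogen deposition via elevation → snowpack depth → nitrogen deposition; to soil moisture via elevation → pollinator count → soil moisture); invasive grass cover (to nitrogen deposition via invasive grass cover → summer temperature → snowpack depth → nitrogen deposition; to soil moisture via invasive grass cover → pollinator count → soil moisture); wildfire frequency (to nitrogen deposition via wildfire frequency → summer temperature → snowpack depth → nitrogen deposition; to soil moisture via wildfire frequency → pollinator count → soil moisture).
Every other variable lacks a causal path to at least one of nitrogen deposition and soil moisture.

3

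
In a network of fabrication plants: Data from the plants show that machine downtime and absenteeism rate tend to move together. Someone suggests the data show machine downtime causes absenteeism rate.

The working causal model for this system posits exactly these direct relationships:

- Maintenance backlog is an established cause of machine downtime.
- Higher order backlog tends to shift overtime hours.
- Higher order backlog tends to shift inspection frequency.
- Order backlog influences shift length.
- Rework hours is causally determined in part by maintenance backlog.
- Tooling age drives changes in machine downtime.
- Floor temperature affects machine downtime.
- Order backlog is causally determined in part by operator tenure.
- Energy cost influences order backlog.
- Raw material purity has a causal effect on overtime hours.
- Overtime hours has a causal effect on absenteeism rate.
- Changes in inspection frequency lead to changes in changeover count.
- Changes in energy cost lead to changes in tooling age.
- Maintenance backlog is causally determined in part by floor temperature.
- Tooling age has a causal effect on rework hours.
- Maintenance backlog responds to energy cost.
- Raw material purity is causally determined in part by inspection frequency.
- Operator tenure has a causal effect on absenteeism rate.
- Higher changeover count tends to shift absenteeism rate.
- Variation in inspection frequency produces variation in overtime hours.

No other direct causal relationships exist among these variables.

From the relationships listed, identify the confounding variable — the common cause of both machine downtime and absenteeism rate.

energy cost

Energy cost has a causal path to machine downtime (energy cost → maintenance backlog → machine downtime) and a separate causal path to absenteeism rate (energy cost → order backlog → overtime hours → absenteeism rate), so it is a common cause of both.
No stated relationship gives machine downtime a causal route to absenteeism rate, so the correlation is explained by the shared upstream cause rather than a direct effect.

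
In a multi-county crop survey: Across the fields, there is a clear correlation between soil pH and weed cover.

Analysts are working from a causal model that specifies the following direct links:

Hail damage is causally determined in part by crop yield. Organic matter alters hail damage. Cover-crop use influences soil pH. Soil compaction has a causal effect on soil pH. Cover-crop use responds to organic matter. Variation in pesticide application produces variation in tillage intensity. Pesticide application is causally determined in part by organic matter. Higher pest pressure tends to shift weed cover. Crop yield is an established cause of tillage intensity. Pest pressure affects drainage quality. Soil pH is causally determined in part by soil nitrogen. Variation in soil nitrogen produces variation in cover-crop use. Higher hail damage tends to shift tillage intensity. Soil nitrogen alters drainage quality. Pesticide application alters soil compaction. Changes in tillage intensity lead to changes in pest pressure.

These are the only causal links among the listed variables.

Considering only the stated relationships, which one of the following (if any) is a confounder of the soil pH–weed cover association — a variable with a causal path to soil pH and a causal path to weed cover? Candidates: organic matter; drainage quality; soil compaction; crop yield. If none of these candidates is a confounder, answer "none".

organic matter

Organic matter causes soil pH (organic matter → cover-crop use → soil pH) and also causes weed cover (organic matter → pesticide application → tillage intensity → pest pressure → weed cover); it is a common cause of both.
Each of the other candidates lacks a causal path to at least one of soil pH and weed cover, so they do not confound the relationship.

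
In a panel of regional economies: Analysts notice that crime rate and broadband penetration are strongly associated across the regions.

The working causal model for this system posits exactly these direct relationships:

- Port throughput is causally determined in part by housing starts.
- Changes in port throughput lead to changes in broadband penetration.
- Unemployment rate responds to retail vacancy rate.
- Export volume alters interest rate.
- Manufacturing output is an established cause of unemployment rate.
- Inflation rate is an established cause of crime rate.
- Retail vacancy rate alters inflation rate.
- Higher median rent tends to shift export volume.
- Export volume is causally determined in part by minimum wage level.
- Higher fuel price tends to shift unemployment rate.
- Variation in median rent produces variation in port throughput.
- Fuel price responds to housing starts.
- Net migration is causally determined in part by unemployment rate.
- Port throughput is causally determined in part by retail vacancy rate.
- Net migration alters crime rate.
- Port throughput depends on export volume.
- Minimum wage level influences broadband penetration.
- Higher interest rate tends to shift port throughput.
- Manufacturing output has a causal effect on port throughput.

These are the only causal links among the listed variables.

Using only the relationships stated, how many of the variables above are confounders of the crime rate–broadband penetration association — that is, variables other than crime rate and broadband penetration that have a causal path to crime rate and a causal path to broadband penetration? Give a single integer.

The common causes are: housing starts (to crime rate via housing starts → fuel price → unemployment rate → net migration → crime rate; to broadband penetration via housing starts → port throughput → broadband penetration); manufacturing output (to crime rate via manufacturing output → unemployment rate → net migration → crime rate; to broadband penetration via manufacturing output → port throughput → broadband penetration); retail vacancy rate (to crime rate via retail vacancy rate → inflation rate → crime rate; to broadband penetration via retail vacancy rate → port throughput → broadband penetration).
Every other variable lacks a causal path to at least one of crime rate and broadband penetration.

3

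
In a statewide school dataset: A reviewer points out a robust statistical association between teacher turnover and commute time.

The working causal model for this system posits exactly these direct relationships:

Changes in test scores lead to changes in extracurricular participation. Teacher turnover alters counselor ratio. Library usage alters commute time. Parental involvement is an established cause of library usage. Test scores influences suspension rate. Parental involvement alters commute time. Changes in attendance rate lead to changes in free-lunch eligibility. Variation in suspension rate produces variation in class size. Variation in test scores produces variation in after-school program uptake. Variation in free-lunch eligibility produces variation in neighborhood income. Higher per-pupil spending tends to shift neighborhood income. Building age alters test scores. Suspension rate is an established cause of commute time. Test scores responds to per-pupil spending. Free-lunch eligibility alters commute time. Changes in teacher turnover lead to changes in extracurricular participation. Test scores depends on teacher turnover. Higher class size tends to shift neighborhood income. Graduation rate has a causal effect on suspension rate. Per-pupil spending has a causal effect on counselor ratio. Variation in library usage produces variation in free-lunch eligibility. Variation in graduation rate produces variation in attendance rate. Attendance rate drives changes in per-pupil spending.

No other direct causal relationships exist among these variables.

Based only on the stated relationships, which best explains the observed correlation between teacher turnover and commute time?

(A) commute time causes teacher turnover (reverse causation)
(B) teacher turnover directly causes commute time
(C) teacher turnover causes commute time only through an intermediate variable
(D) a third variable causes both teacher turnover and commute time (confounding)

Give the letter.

Teacher turnover reaches commute time through teacher turnover → test scores → suspension rate → commute time — an indirect causal chain with no direct teacher turnover → commute time link. No variable causes both teacher turnover and commute time, so confounding is ruled out; the effect is mediated.

C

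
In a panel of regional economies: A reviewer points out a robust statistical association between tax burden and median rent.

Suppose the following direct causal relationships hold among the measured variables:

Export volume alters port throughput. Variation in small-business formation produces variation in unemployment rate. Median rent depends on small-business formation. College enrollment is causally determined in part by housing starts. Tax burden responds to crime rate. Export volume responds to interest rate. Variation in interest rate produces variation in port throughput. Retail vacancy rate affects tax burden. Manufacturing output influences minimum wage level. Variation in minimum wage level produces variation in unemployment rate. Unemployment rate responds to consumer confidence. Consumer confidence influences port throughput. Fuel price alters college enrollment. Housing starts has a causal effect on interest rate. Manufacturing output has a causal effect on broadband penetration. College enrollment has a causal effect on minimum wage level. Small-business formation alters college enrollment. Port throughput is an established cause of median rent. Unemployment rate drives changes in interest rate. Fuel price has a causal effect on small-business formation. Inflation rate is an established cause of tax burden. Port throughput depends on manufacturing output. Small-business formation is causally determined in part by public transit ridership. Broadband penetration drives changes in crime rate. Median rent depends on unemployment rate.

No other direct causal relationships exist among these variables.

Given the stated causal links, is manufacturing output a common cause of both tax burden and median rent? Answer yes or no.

Manufacturing output has a causal path to tax burden (manufacturing output → broadband penetration → crime rate → tax burden) and to median rent (manufacturing output → port throughput → median rent), so it is a common cause of both — a confounder.

yes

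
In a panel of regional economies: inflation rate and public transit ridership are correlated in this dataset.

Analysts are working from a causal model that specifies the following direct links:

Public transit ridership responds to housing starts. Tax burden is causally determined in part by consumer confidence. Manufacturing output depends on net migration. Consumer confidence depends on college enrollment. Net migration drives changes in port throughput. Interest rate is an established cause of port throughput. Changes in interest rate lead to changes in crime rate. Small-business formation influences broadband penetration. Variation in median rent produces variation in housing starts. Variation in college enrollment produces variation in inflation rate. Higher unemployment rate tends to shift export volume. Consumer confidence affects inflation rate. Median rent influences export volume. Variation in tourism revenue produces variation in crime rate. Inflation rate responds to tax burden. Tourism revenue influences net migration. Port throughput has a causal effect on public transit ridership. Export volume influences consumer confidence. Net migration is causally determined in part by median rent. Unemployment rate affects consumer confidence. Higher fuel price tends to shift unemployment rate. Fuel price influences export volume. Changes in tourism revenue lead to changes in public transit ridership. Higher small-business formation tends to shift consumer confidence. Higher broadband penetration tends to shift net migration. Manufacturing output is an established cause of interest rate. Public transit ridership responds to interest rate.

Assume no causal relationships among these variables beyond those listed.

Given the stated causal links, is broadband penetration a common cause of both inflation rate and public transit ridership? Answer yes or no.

no

Broadband penetration has no stated causal path to inflation rate. A confounder must cause both variables, so broadband penetration does not qualify.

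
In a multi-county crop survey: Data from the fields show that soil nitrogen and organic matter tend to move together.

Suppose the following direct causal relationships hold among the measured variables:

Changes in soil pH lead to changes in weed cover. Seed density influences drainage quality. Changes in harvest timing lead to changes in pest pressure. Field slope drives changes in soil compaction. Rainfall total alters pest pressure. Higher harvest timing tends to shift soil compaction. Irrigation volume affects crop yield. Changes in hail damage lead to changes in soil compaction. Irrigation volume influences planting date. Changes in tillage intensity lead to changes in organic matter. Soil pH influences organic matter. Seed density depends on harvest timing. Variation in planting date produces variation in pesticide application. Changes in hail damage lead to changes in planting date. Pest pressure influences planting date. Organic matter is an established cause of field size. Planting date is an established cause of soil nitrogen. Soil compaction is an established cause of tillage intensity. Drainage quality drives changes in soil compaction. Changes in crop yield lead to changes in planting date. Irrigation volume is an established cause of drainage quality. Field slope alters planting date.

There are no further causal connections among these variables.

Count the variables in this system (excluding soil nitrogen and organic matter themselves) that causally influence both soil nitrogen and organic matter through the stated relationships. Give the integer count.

The common causes are: field slope (to soil nitrogen via field slope → planting date → soil nitrogen; to organic matter via field slope → soil compaction → tillage intensity → organic matter); hail damage (to soil nitrogen via hail damage → planting date → soil nitrogen; to organic matter via hail damage → soil compaction → tillage intensity → organic matter); harvest timing (to soil nitrogen via harvest timing → pest pressure → planting date → soil nitrogen; to organic matter via harvest timing → soil compaction → tillage intensity → organic matter); irrigation volume (to soil nitrogen via irrigation volume → planting date → soil nitrogen; to organic matter via irrigation volume → drainage quality → soil compaction → tillage intensity → organic matter).
Every other variable lacks a causal path to at least one of soil nitrogen and organic matter.

4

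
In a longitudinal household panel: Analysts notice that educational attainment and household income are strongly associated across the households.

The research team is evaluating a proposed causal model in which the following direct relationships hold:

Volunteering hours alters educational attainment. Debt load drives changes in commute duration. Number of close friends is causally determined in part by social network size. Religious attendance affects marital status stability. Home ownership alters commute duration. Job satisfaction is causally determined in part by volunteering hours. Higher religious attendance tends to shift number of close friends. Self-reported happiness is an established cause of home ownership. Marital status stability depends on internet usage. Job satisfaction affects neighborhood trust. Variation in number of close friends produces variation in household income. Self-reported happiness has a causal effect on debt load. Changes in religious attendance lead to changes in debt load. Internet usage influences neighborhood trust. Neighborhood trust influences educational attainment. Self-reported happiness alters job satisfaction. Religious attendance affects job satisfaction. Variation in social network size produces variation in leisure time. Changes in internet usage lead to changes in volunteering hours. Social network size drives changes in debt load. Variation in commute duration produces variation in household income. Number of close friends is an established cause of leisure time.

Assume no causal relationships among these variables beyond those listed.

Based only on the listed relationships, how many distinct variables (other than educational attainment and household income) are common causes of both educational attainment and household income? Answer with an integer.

The common causes are: religious attendance (to educational attainment via religious attendance → job satisfaction → neighborhood trust → educational attainment; to household income via religious attendance → number of close friends → household income); self-reported happiness (to educational attainment via self-reported happiness → job satisfaction → neighborhood trust → educational attainment; to household income via self-reported happiness → home ownership → commute duration → household income).
Every other variable lacks a causal path to at least one of educational attainment and household income.

2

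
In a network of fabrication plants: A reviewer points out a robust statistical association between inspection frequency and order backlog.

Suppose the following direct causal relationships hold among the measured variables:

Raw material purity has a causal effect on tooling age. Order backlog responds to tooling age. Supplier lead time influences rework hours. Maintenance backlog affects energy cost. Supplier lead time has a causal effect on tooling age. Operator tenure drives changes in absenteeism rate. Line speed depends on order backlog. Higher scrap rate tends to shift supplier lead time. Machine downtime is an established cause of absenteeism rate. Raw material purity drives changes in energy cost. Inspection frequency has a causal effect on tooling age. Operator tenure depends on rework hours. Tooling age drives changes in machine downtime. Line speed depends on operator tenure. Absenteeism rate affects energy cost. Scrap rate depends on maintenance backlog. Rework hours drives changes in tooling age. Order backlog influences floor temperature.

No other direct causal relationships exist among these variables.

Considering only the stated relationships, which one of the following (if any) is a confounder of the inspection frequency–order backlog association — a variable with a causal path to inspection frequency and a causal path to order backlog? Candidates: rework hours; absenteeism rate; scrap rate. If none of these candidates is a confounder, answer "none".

None of the listed candidates has causal paths to both inspection frequency and order backlog in the stated relationships, so none is a common cause.

none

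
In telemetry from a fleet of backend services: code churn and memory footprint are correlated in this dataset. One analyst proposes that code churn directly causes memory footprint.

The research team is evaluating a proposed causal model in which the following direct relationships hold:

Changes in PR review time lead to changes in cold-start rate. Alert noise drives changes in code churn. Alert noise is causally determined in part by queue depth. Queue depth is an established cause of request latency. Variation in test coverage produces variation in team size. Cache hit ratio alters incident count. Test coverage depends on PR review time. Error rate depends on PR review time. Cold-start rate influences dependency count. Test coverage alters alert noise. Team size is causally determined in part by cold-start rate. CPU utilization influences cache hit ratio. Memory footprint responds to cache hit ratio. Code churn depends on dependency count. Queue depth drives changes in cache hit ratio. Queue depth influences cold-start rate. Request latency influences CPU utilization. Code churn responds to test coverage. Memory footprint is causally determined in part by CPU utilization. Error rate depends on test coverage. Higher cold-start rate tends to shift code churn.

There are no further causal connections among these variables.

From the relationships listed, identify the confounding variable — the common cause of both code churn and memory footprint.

Queue depth has a causal path to code churn (queue depth → alert noise → code churn) and a separate causal path to memory footprint (queue depth → cache hit ratio → memory footprint), so it is a common cause of both.
No stated relationship gives code churn a causal route to memory footprint, so the correlation is explained by the shared upstream cause rather than a direct effect.

queue depth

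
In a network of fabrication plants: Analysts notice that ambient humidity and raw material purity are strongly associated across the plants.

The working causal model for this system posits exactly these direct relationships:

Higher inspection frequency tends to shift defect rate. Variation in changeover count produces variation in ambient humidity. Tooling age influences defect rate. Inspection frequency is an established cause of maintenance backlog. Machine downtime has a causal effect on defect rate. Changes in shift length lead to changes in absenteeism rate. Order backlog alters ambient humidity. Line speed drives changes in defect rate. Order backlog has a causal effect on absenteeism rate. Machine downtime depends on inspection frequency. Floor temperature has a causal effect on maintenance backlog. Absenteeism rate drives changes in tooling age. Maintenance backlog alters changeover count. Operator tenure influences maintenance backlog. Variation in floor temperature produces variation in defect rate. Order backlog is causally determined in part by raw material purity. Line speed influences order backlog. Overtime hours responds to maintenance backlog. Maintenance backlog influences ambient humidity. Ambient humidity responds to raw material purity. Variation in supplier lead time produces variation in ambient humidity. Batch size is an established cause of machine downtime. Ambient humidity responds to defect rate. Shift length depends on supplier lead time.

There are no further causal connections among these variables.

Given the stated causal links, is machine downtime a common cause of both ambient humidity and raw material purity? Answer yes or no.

Machine downtime has no stated causal path to raw material purity. A confounder must cause both variables, so machine downtime does not qualify.

no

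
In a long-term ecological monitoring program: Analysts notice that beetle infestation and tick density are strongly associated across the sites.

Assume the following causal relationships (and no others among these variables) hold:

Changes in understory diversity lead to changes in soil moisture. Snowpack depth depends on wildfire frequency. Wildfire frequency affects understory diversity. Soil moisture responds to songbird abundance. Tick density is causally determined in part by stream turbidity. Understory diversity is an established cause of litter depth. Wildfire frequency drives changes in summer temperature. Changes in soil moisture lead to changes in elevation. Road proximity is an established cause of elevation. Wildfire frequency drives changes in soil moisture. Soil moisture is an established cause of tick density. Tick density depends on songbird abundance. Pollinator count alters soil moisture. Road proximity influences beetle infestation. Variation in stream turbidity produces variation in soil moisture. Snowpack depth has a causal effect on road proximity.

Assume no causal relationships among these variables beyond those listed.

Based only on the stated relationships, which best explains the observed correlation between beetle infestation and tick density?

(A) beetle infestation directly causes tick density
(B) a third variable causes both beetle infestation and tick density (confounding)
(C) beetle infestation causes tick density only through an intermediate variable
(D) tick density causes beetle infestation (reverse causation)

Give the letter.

Wildfire frequency causes beetle infestation (wildfire frequency → snowpack depth → road proximity → beetle infestation) and tick density (wildfire frequency → soil moisture → tick density) — a common cause creating the correlation.
There is no stated path from beetle infestation to tick density or from tick density to beetle infestation, so neither direct nor reverse causation applies.

B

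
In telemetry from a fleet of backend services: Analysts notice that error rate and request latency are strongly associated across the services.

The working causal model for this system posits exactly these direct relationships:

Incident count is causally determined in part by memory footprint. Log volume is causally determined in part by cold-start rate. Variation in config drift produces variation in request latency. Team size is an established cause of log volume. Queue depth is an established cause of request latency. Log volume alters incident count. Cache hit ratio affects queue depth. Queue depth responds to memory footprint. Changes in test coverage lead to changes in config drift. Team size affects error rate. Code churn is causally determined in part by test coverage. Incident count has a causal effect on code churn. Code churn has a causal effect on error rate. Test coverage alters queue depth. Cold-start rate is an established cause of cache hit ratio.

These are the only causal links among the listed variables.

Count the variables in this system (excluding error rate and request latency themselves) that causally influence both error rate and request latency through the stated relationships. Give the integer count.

3

The common causes are: cold-start rate (to error rate via cold-start rate → log volume → incident count → code churn → error rate; to request latency via cold-start rate → cache hit ratio → queue depth → request latency); memory footprint (to error rate via memory footprint → incident count → code churn → error rate; to request latency via memory footprint → queue depth → request latency); test coverage (to error rate via test coverage → code churn → error rate; to request latency via test coverage → queue depth → request latency).
Every other variable lacks a causal path to at least one of error rate and request latency.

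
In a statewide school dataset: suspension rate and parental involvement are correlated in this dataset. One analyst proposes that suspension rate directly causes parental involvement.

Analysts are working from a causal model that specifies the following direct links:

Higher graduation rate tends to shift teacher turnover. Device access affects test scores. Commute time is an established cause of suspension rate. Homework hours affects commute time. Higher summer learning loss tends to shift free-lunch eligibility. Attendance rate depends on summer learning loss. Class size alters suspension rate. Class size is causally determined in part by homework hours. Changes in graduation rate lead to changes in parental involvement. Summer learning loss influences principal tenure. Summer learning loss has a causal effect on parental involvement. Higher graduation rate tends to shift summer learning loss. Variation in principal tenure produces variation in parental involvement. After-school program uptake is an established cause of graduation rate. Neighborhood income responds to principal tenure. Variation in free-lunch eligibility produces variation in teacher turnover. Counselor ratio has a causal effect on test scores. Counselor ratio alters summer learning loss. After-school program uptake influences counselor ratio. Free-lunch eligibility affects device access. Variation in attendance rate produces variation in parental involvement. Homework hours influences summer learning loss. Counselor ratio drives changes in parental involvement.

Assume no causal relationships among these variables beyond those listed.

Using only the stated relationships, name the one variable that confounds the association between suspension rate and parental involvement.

homework hours

Homework hours has a causal path to suspension rate (homework hours → commute time → suspension rate) and a separate causal path to parental involvement (homework hours → summer learning loss → parental involvement), so it is a common cause of both.
No stated relationship gives suspension rate a causal route to parental involvement, so the correlation is explained by the shared upstream cause rather than a direct effect.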